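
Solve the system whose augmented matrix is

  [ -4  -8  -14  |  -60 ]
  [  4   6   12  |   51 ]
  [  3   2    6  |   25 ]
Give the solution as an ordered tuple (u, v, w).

r1 → -1/4·r1
  [ 1  2  7/2  |  15 ]
  [ 4  6   12  |  51 ]
  [ 3  2    6  |  25 ]
r2 → r2 − 4·r1
  [ 1   2  7/2  |  15 ]
  [ 0  -2   -2  |  -9 ]
  [ 3   2    6  |  25 ]
r3 → r3 − 3·r1
  [ 1   2   7/2  |   15 ]
  [ 0  -2    -2  |   -9 ]
  [ 0  -4  -9/2  |  -20 ]
r2 → -1/2·r2
  [ 1   2   7/2  |   15 ]
  [ 0   1     1  |  9/2 ]
  [ 0  -4  -9/2  |  -20 ]
r3 → r3 + 4·r2
  [ 1  2   7/2  |   15 ]
  [ 0  1     1  |  9/2 ]
  [ 0  0  -1/2  |   -2 ]
r3 → -2·r3
  [ 1  2  7/2  |   15 ]
  [ 0  1    1  |  9/2 ]
  [ 0  0    1  |    4 ]
r2 → r2 − r3
  [ 1  2  7/2  |   15 ]
  [ 0  1    0  |  1/2 ]
  [ 0  0    1  |    4 ]
r1 → r1 − 7/2·r3
  [ 1  2  0  |    1 ]
  [ 0  1  0  |  1/2 ]
  [ 0  0  1  |    4 ]
r1 → r1 − 2·r2
  [ 1  0  0  |    0 ]
  [ 0  1  0  |  1/2 ]
  [ 0  0  1  |    4 ]
Reading off the last column: u = 0, v = 1/2, w = 4.

(0, 1/2, 4)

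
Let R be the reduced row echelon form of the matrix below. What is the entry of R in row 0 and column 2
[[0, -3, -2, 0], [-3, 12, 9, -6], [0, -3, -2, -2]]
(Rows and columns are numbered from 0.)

-1/3

R1 <-> R2
R1 -> -1/3·R1
R2 -> -1/3·R2
R3 -> R3 + 3·R2
R3 -> -1/2·R3
R1 -> R1 − 2·R3
R1 -> R1 + 4·R2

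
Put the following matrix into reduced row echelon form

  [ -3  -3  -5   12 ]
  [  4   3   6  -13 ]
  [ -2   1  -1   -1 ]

[[1, 0, 0, -1], [0, 1, 0, -3], [0, 0, 1, 0]]

ρ1 ← -1/3·ρ1
  [  1  1  5/3   -4 ]
  [  4  3    6  -13 ]
  [ -2  1   -1   -1 ]
ρ2 ← ρ2 − 4·ρ1
  [  1   1   5/3  -4 ]
  [  0  -1  -2/3   3 ]
  [ -2   1    -1  -1 ]
ρ3 ← ρ3 + 2·ρ1
  [ 1   1   5/3  -4 ]
  [ 0  -1  -2/3   3 ]
  [ 0   3   7/3  -9 ]
ρ2 ← -1·ρ2
  [ 1  1  5/3  -4 ]
  [ 0  1  2/3  -3 ]
  [ 0  3  7/3  -9 ]
ρ3 ← ρ3 − 3·ρ2
  [ 1  1  5/3  -4 ]
  [ 0  1  2/3  -3 ]
  [ 0  0  1/3   0 ]
ρ3 ← 3·ρ3
  [ 1  1  5/3  -4 ]
  [ 0  1  2/3  -3 ]
  [ 0  0    1   0 ]
ρ2 ← ρ2 − 2/3·ρ3
  [ 1  1  5/3  -4 ]
  [ 0  1    0  -3 ]
  [ 0  0    1   0 ]
ρ1 ← ρ1 − 5/3·ρ3
  [ 1  1  0  -4 ]
  [ 0  1  0  -3 ]
  [ 0  0  1   0 ]
ρ1 ← ρ1 − ρ2
  [ 1  0  0  -1 ]
  [ 0  1  0  -3 ]
  [ 0  0  1   0 ]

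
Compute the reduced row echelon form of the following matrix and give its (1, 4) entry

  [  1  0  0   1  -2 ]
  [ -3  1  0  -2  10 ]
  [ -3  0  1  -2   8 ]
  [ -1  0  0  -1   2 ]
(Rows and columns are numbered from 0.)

4

Add 3 times R1 to R2.
  [  1  0  0   1  -2 ]
  [  0  1  0   1   4 ]
  [ -3  0  1  -2   8 ]
  [ -1  0  0  -1   2 ]
Add 3 times R1 to R3.
  [  1  0  0   1  -2 ]
  [  0  1  0   1   4 ]
  [  0  0  1   1   2 ]
  [ -1  0  0  -1   2 ]
Add R1 to R4.
  [ 1  0  0  1  -2 ]
  [ 0  1  0  1   4 ]
  [ 0  0  1  1   2 ]
  [ 0  0  0  0   0 ]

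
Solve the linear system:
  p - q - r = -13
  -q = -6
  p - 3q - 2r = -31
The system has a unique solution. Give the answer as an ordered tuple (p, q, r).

(-1, 6, 6)

Form the augmented matrix and row-reduce:
  [ 1  -1  -1  |  -13 ]
  [ 0  -1   0  |   -6 ]
  [ 1  -3  -2  |  -31 ]
ρ3 -> ρ3 − ρ1
  [ 1  -1  -1  |  -13 ]
  [ 0  -1   0  |   -6 ]
  [ 0  -2  -1  |  -18 ]
ρ2 -> -1·ρ2
  [ 1  -1  -1  |  -13 ]
  [ 0   1   0  |    6 ]
  [ 0  -2  -1  |  -18 ]
ρ3 -> ρ3 + 2·ρ2
  [ 1  -1  -1  |  -13 ]
  [ 0   1   0  |    6 ]
  [ 0   0  -1  |   -6 ]
ρ3 -> -1·ρ3
  [ 1  -1  -1  |  -13 ]
  [ 0   1   0  |    6 ]
  [ 0   0   1  |    6 ]
ρ1 -> ρ1 + ρ3
  [ 1  -1  0  |  -7 ]
  [ 0   1  0  |   6 ]
  [ 0   0  1  |   6 ]
ρ1 -> ρ1 + ρ2
  [ 1  0  0  |  -1 ]
  [ 0  1  0  |   6 ]
  [ 0  0  1  |   6 ]
Reading off the last column: p = -1, q = 6, r = 6.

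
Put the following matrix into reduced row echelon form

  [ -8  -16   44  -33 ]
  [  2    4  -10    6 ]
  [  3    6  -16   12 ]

[[1, 2, 0, 0], [0, 0, 1, 0], [0, 0, 0, 1]]

Multiply r1 by -1/8.
  [ 1  2  -11/2  33/8 ]
  [ 2  4    -10     6 ]
  [ 3  6    -16    12 ]
Subtract 2 times r1 from r2.
  [ 1  2  -11/2  33/8 ]
  [ 0  0      1  -9/4 ]
  [ 3  6    -16    12 ]
Subtract 3 times r1 from r3.
  [ 1  2  -11/2  33/8 ]
  [ 0  0      1  -9/4 ]
  [ 0  0    1/2  -3/8 ]
Subtract 1/2 times r2 from r3.
  [ 1  2  -11/2  33/8 ]
  [ 0  0      1  -9/4 ]
  [ 0  0      0   3/4 ]
Multiply r3 by 4/3.
  [ 1  2  -11/2  33/8 ]
  [ 0  0      1  -9/4 ]
  [ 0  0      0     1 ]
Add 9/4 times r3 to r2.
  [ 1  2  -11/2  33/8 ]
  [ 0  0      1     0 ]
  [ 0  0      0     1 ]
Subtract 33/8 times r3 from r1.
  [ 1  2  -11/2  0 ]
  [ 0  0      1  0 ]
  [ 0  0      0  1 ]
Add 11/2 times r2 to r1.
  [ 1  2  0  0 ]
  [ 0  0  1  0 ]
  [ 0  0  0  1 ]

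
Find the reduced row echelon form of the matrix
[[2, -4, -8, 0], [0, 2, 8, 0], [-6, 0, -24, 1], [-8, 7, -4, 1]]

[[1, 0, 4, 0], [0, 1, 4, 0], [0, 0, 0, 1], [0, 0, 0, 0]]

R1 → 1/2·R1
  [  1  -2   -4  0 ]
  [  0   2    8  0 ]
  [ -6   0  -24  1 ]
  [ -8   7   -4  1 ]
R3 → R3 + 6·R1
  [  1   -2   -4  0 ]
  [  0    2    8  0 ]
  [  0  -12  -48  1 ]
  [ -8    7   -4  1 ]
R4 → R4 + 8·R1
  [ 1   -2   -4  0 ]
  [ 0    2    8  0 ]
  [ 0  -12  -48  1 ]
  [ 0   -9  -36  1 ]
R2 → 1/2·R2
  [ 1   -2   -4  0 ]
  [ 0    1    4  0 ]
  [ 0  -12  -48  1 ]
  [ 0   -9  -36  1 ]
R3 → R3 + 12·R2
  [ 1  -2   -4  0 ]
  [ 0   1    4  0 ]
  [ 0   0    0  1 ]
  [ 0  -9  -36  1 ]
R4 → R4 + 9·R2
  [ 1  -2  -4  0 ]
  [ 0   1   4  0 ]
  [ 0   0   0  1 ]
  [ 0   0   0  1 ]
R4 → R4 − R3
  [ 1  -2  -4  0 ]
  [ 0   1   4  0 ]
  [ 0   0   0  1 ]
  [ 0   0   0  0 ]
R1 → R1 + 2·R2
  [ 1  0  4  0 ]
  [ 0  1  4  0 ]
  [ 0  0  0  1 ]
  [ 0  0  0  0 ]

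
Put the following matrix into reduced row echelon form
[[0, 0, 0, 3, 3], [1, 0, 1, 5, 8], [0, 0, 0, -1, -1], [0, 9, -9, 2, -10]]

[[1, 0, 1, 0, 3], [0, 1, -1, 0, -4/3], [0, 0, 0, 1, 1], [0, 0, 0, 0, 0]]

Swap ρ1 and ρ2.
  [ 1  0   1   5    8 ]
  [ 0  0   0   3    3 ]
  [ 0  0   0  -1   -1 ]
  [ 0  9  -9   2  -10 ]
Swap ρ2 and ρ4.
  [ 1  0   1   5    8 ]
  [ 0  9  -9   2  -10 ]
  [ 0  0   0  -1   -1 ]
  [ 0  0   0   3    3 ]
Multiply ρ2 by 1/9.
  [ 1  0   1    5      8 ]
  [ 0  1  -1  2/9  -10/9 ]
  [ 0  0   0   -1     -1 ]
  [ 0  0   0    3      3 ]
Multiply ρ3 by -1.
  [ 1  0   1    5      8 ]
  [ 0  1  -1  2/9  -10/9 ]
  [ 0  0   0    1      1 ]
  [ 0  0   0    3      3 ]
Subtract 3 times ρ3 from ρ4.
  [ 1  0   1    5      8 ]
  [ 0  1  -1  2/9  -10/9 ]
  [ 0  0   0    1      1 ]
  [ 0  0   0    0      0 ]
Subtract 2/9 times ρ3 from ρ2.
  [ 1  0   1  5     8 ]
  [ 0  1  -1  0  -4/3 ]
  [ 0  0   0  1     1 ]
  [ 0  0   0  0     0 ]
Subtract 5 times ρ3 from ρ1.
  [ 1  0   1  0     3 ]
  [ 0  1  -1  0  -4/3 ]
  [ 0  0   0  1     1 ]
  [ 0  0   0  0     0 ]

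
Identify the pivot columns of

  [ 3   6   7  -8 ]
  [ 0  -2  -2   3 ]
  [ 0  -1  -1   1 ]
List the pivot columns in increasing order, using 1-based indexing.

1, 2, 4

R1 ← 1/3·R1
  [ 1   2  7/3  -8/3 ]
  [ 0  -2   -2     3 ]
  [ 0  -1   -1     1 ]
R2 ← -1/2·R2
  [ 1   2  7/3  -8/3 ]
  [ 0   1    1  -3/2 ]
  [ 0  -1   -1     1 ]
R3 ← R3 + R2
  [ 1  2  7/3  -8/3 ]
  [ 0  1    1  -3/2 ]
  [ 0  0    0  -1/2 ]
R3 ← -2·R3
  [ 1  2  7/3  -8/3 ]
  [ 0  1    1  -3/2 ]
  [ 0  0    0     1 ]
R2 ← R2 + 3/2·R3
  [ 1  2  7/3  -8/3 ]
  [ 0  1    1     0 ]
  [ 0  0    0     1 ]
R1 ← R1 + 8/3·R3
  [ 1  2  7/3  0 ]
  [ 0  1    1  0 ]
  [ 0  0    0  1 ]
R1 ← R1 − 2·R2
  [ 1  0  1/3  0 ]
  [ 0  1    1  0 ]
  [ 0  0    0  1 ]
Pivot columns are the columns containing a leading 1.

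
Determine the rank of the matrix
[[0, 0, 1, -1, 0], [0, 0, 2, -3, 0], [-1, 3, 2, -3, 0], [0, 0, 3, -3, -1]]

ρ1 <-> ρ3
  [ -1  3  2  -3   0 ]
  [  0  0  2  -3   0 ]
  [  0  0  1  -1   0 ]
  [  0  0  3  -3  -1 ]
ρ1 := -1·ρ1
  [ 1  -3  -2   3   0 ]
  [ 0   0   2  -3   0 ]
  [ 0   0   1  -1   0 ]
  [ 0   0   3  -3  -1 ]
ρ2 := 1/2·ρ2
  [ 1  -3  -2     3   0 ]
  [ 0   0   1  -3/2   0 ]
  [ 0   0   1    -1   0 ]
  [ 0   0   3    -3  -1 ]
ρ3 := ρ3 − ρ2
  [ 1  -3  -2     3   0 ]
  [ 0   0   1  -3/2   0 ]
  [ 0   0   0   1/2   0 ]
  [ 0   0   3    -3  -1 ]
ρ4 := ρ4 − 3·ρ2
  [ 1  -3  -2     3   0 ]
  [ 0   0   1  -3/2   0 ]
  [ 0   0   0   1/2   0 ]
  [ 0   0   0   3/2  -1 ]
ρ3 := 2·ρ3
  [ 1  -3  -2     3   0 ]
  [ 0   0   1  -3/2   0 ]
  [ 0   0   0     1   0 ]
  [ 0   0   0   3/2  -1 ]
ρ4 := ρ4 − 3/2·ρ3
  [ 1  -3  -2     3   0 ]
  [ 0   0   1  -3/2   0 ]
  [ 0   0   0     1   0 ]
  [ 0   0   0     0  -1 ]
ρ4 := -1·ρ4
  [ 1  -3  -2     3  0 ]
  [ 0   0   1  -3/2  0 ]
  [ 0   0   0     1  0 ]
  [ 0   0   0     0  1 ]
ρ2 := ρ2 + 3/2·ρ3
  [ 1  -3  -2  3  0 ]
  [ 0   0   1  0  0 ]
  [ 0   0   0  1  0 ]
  [ 0   0   0  0  1 ]
ρ1 := ρ1 − 3·ρ3
  [ 1  -3  -2  0  0 ]
  [ 0   0   1  0  0 ]
  [ 0   0   0  1  0 ]
  [ 0   0   0  0  1 ]
ρ1 := ρ1 + 2·ρ2
  [ 1  -3  0  0  0 ]
  [ 0   0  1  0  0 ]
  [ 0   0  0  1  0 ]
  [ 0   0  0  0  1 ]
The reduced form has 4 nonzero rows.

rank = 4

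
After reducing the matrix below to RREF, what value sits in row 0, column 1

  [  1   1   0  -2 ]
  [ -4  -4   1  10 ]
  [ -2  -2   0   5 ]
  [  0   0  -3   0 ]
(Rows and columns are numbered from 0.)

ρ2 ← ρ2 + 4·ρ1
  [  1   1   0  -2 ]
  [  0   0   1   2 ]
  [ -2  -2   0   5 ]
  [  0   0  -3   0 ]
ρ3 ← ρ3 + 2·ρ1
  [ 1  1   0  -2 ]
  [ 0  0   1   2 ]
  [ 0  0   0   1 ]
  [ 0  0  -3   0 ]
ρ4 ← ρ4 + 3·ρ2
  [ 1  1  0  -2 ]
  [ 0  0  1   2 ]
  [ 0  0  0   1 ]
  [ 0  0  0   6 ]
ρ4 ← ρ4 − 6·ρ3
  [ 1  1  0  -2 ]
  [ 0  0  1   2 ]
  [ 0  0  0   1 ]
  [ 0  0  0   0 ]
ρ2 ← ρ2 − 2·ρ3
  [ 1  1  0  -2 ]
  [ 0  0  1   0 ]
  [ 0  0  0   1 ]
  [ 0  0  0   0 ]
ρ1 ← ρ1 + 2·ρ3
  [ 1  1  0  0 ]
  [ 0  0  1  0 ]
  [ 0  0  0  1 ]
  [ 0  0  0  0 ]

1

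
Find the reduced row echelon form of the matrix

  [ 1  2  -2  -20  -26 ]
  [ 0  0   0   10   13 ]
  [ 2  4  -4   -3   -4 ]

R3 := R3 − 2·R1
  [ 1  2  -2  -20  -26 ]
  [ 0  0   0   10   13 ]
  [ 0  0   0   37   48 ]
R2 := 1/10·R2
  [ 1  2  -2  -20    -26 ]
  [ 0  0   0    1  13/10 ]
  [ 0  0   0   37     48 ]
R3 := R3 − 37·R2
  [ 1  2  -2  -20    -26 ]
  [ 0  0   0    1  13/10 ]
  [ 0  0   0    0  -1/10 ]
R3 := -10·R3
  [ 1  2  -2  -20    -26 ]
  [ 0  0   0    1  13/10 ]
  [ 0  0   0    0      1 ]
R2 := R2 − 13/10·R3
  [ 1  2  -2  -20  -26 ]
  [ 0  0   0    1    0 ]
  [ 0  0   0    0    1 ]
R1 := R1 + 26·R3
  [ 1  2  -2  -20  0 ]
  [ 0  0   0    1  0 ]
  [ 0  0   0    0  1 ]
R1 := R1 + 20·R2
  [ 1  2  -2  0  0 ]
  [ 0  0   0  1  0 ]
  [ 0  0   0  0  1 ]

[[1, 2, -2, 0, 0], [0, 0, 0, 1, 0], [0, 0, 0, 0, 1]]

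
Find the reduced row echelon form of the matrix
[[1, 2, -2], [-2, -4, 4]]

[[1, 2, -2], [0, 0, 0]]

r2 := r2 + 2·r1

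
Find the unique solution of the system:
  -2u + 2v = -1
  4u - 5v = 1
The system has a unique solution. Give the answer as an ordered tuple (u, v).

(3/2, 1)

Form the augmented matrix and row-reduce:
  [ -2   2  |  -1 ]
  [  4  -5  |   1 ]
R1 := -1/2·R1
R2 := R2 − 4·R1
R2 := -1·R2
R1 := R1 + R2
Reading off the last column: u = 3/2, v = 1.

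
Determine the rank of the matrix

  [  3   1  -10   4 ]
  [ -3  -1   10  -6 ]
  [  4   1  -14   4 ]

rank = 3

R1 -> 1/3·R1
  [  1  1/3  -10/3  4/3 ]
  [ -3   -1     10   -6 ]
  [  4    1    -14    4 ]
R2 -> R2 + 3·R1
  [ 1  1/3  -10/3  4/3 ]
  [ 0    0      0   -2 ]
  [ 4    1    -14    4 ]
R3 -> R3 − 4·R1
  [ 1   1/3  -10/3   4/3 ]
  [ 0     0      0    -2 ]
  [ 0  -1/3   -2/3  -4/3 ]
R2 ↔ R3
  [ 1   1/3  -10/3   4/3 ]
  [ 0  -1/3   -2/3  -4/3 ]
  [ 0     0      0    -2 ]
R2 -> -3·R2
  [ 1  1/3  -10/3  4/3 ]
  [ 0    1      2    4 ]
  [ 0    0      0   -2 ]
R3 -> -1/2·R3
  [ 1  1/3  -10/3  4/3 ]
  [ 0    1      2    4 ]
  [ 0    0      0    1 ]
R2 -> R2 − 4·R3
  [ 1  1/3  -10/3  4/3 ]
  [ 0    1      2    0 ]
  [ 0    0      0    1 ]
R1 -> R1 − 4/3·R3
  [ 1  1/3  -10/3  0 ]
  [ 0    1      2  0 ]
  [ 0    0      0  1 ]
R1 -> R1 − 1/3·R2
  [ 1  0  -4  0 ]
  [ 0  1   2  0 ]
  [ 0  0   0  1 ]
The reduced form has 3 nonzero rows.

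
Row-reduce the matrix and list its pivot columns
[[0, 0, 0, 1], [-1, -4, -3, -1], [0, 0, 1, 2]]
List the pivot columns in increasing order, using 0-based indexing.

0, 2, 3

R1 ↔ R2
  [ -1  -4  -3  -1 ]
  [  0   0   0   1 ]
  [  0   0   1   2 ]
R1 ← -1·R1
  [ 1  4  3  1 ]
  [ 0  0  0  1 ]
  [ 0  0  1  2 ]
R2 ↔ R3
  [ 1  4  3  1 ]
  [ 0  0  1  2 ]
  [ 0  0  0  1 ]
R2 ← R2 − 2·R3
  [ 1  4  3  1 ]
  [ 0  0  1  0 ]
  [ 0  0  0  1 ]
R1 ← R1 − R3
  [ 1  4  3  0 ]
  [ 0  0  1  0 ]
  [ 0  0  0  1 ]
R1 ← R1 − 3·R2
  [ 1  4  0  0 ]
  [ 0  0  1  0 ]
  [ 0  0  0  1 ]
Pivot columns are the columns containing a leading 1.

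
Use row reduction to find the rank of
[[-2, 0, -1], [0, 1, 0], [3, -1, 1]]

R1 -> -1/2·R1
  [ 1   0  1/2 ]
  [ 0   1    0 ]
  [ 3  -1    1 ]
R3 -> R3 − 3·R1
  [ 1   0   1/2 ]
  [ 0   1     0 ]
  [ 0  -1  -1/2 ]
R3 -> R3 + R2
  [ 1  0   1/2 ]
  [ 0  1     0 ]
  [ 0  0  -1/2 ]
R3 -> -2·R3
  [ 1  0  1/2 ]
  [ 0  1    0 ]
  [ 0  0    1 ]
R1 -> R1 − 1/2·R3
  [ 1  0  0 ]
  [ 0  1  0 ]
  [ 0  0  1 ]
The reduced form has 3 nonzero rows.

rank = 3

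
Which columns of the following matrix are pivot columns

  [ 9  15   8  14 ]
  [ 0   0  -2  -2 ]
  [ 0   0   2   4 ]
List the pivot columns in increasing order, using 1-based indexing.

1, 3, 4

R1 ← 1/9·R1
  [ 1  5/3  8/9  14/9 ]
  [ 0    0   -2    -2 ]
  [ 0    0    2     4 ]
R2 ← -1/2·R2
  [ 1  5/3  8/9  14/9 ]
  [ 0    0    1     1 ]
  [ 0    0    2     4 ]
R3 ← R3 − 2·R2
  [ 1  5/3  8/9  14/9 ]
  [ 0    0    1     1 ]
  [ 0    0    0     2 ]
R3 ← 1/2·R3
  [ 1  5/3  8/9  14/9 ]
  [ 0    0    1     1 ]
  [ 0    0    0     1 ]
R2 ← R2 − R3
  [ 1  5/3  8/9  14/9 ]
  [ 0    0    1     0 ]
  [ 0    0    0     1 ]
R1 ← R1 − 14/9·R3
  [ 1  5/3  8/9  0 ]
  [ 0    0    1  0 ]
  [ 0    0    0  1 ]
R1 ← R1 − 8/9·R2
  [ 1  5/3  0  0 ]
  [ 0    0  1  0 ]
  [ 0    0  0  1 ]
Pivot columns are the columns containing a leading 1.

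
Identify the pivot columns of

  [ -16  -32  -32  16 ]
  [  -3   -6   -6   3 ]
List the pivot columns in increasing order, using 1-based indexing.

1

Multiply R1 by -1/16.
  [  1   2   2  -1 ]
  [ -3  -6  -6   3 ]
Add 3 times R1 to R2.
  [ 1  2  2  -1 ]
  [ 0  0  0   0 ]
Pivot columns are the columns containing a leading 1.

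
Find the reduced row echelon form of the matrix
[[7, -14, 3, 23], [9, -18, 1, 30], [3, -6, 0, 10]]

[[1, -2, 0, 0], [0, 0, 1, 0], [0, 0, 0, 1]]

R1 → 1/7·R1
  [ 1   -2  3/7  23/7 ]
  [ 9  -18    1    30 ]
  [ 3   -6    0    10 ]
R2 → R2 − 9·R1
  [ 1  -2    3/7  23/7 ]
  [ 0   0  -20/7   3/7 ]
  [ 3  -6      0    10 ]
R3 → R3 − 3·R1
  [ 1  -2    3/7  23/7 ]
  [ 0   0  -20/7   3/7 ]
  [ 0   0   -9/7   1/7 ]
R2 → -7/20·R2
  [ 1  -2   3/7   23/7 ]
  [ 0   0     1  -3/20 ]
  [ 0   0  -9/7    1/7 ]
R3 → R3 + 9/7·R2
  [ 1  -2  3/7   23/7 ]
  [ 0   0    1  -3/20 ]
  [ 0   0    0  -1/20 ]
R3 → -20·R3
  [ 1  -2  3/7   23/7 ]
  [ 0   0    1  -3/20 ]
  [ 0   0    0      1 ]
R2 → R2 + 3/20·R3
  [ 1  -2  3/7  23/7 ]
  [ 0   0    1     0 ]
  [ 0   0    0     1 ]
R1 → R1 − 23/7·R3
  [ 1  -2  3/7  0 ]
  [ 0   0    1  0 ]
  [ 0   0    0  1 ]
R1 → R1 − 3/7·R2
  [ 1  -2  0  0 ]
  [ 0   0  1  0 ]
  [ 0   0  0  1 ]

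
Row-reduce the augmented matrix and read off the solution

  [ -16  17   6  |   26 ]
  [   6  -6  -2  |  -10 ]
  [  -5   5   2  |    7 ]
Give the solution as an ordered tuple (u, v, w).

(-1, 2, -4)

ρ1 -> -1/16·ρ1
ρ2 -> ρ2 − 6·ρ1
ρ3 -> ρ3 + 5·ρ1
ρ2 -> 8/3·ρ2
ρ3 -> ρ3 + 5/16·ρ2
ρ3 -> 3·ρ3
ρ2 -> ρ2 − 2/3·ρ3
ρ1 -> ρ1 + 3/8·ρ3
ρ1 -> ρ1 + 17/16·ρ2
Reading off the last column: u = -1, v = 2, w = -4.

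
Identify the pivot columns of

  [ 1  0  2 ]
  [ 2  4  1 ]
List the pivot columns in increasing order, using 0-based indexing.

r2 ← r2 − 2·r1
  [ 1  0   2 ]
  [ 0  4  -3 ]
r2 ← 1/4·r2
  [ 1  0     2 ]
  [ 0  1  -3/4 ]
Pivot columns are the columns containing a leading 1.

0, 1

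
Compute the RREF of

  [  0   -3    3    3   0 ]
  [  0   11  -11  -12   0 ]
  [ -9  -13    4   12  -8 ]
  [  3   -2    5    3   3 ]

R1 <-> R3
  [ -9  -13    4   12  -8 ]
  [  0   11  -11  -12   0 ]
  [  0   -3    3    3   0 ]
  [  3   -2    5    3   3 ]
R1 := -1/9·R1
  [ 1  13/9  -4/9  -4/3  8/9 ]
  [ 0    11   -11   -12    0 ]
  [ 0    -3     3     3    0 ]
  [ 3    -2     5     3    3 ]
R4 := R4 − 3·R1
  [ 1   13/9  -4/9  -4/3  8/9 ]
  [ 0     11   -11   -12    0 ]
  [ 0     -3     3     3    0 ]
  [ 0  -19/3  19/3     7  1/3 ]
R2 := 1/11·R2
  [ 1   13/9  -4/9    -4/3  8/9 ]
  [ 0      1    -1  -12/11    0 ]
  [ 0     -3     3       3    0 ]
  [ 0  -19/3  19/3       7  1/3 ]
R3 := R3 + 3·R2
  [ 1   13/9  -4/9    -4/3  8/9 ]
  [ 0      1    -1  -12/11    0 ]
  [ 0      0     0   -3/11    0 ]
  [ 0  -19/3  19/3       7  1/3 ]
R4 := R4 + 19/3·R2
  [ 1  13/9  -4/9    -4/3  8/9 ]
  [ 0     1    -1  -12/11    0 ]
  [ 0     0     0   -3/11    0 ]
  [ 0     0     0    1/11  1/3 ]
R3 := -11/3·R3
  [ 1  13/9  -4/9    -4/3  8/9 ]
  [ 0     1    -1  -12/11    0 ]
  [ 0     0     0       1    0 ]
  [ 0     0     0    1/11  1/3 ]
R4 := R4 − 1/11·R3
  [ 1  13/9  -4/9    -4/3  8/9 ]
  [ 0     1    -1  -12/11    0 ]
  [ 0     0     0       1    0 ]
  [ 0     0     0       0  1/3 ]
R4 := 3·R4
  [ 1  13/9  -4/9    -4/3  8/9 ]
  [ 0     1    -1  -12/11    0 ]
  [ 0     0     0       1    0 ]
  [ 0     0     0       0    1 ]
R1 := R1 − 8/9·R4
  [ 1  13/9  -4/9    -4/3  0 ]
  [ 0     1    -1  -12/11  0 ]
  [ 0     0     0       1  0 ]
  [ 0     0     0       0  1 ]
R2 := R2 + 12/11·R3
  [ 1  13/9  -4/9  -4/3  0 ]
  [ 0     1    -1     0  0 ]
  [ 0     0     0     1  0 ]
  [ 0     0     0     0  1 ]
R1 := R1 + 4/3·R3
  [ 1  13/9  -4/9  0  0 ]
  [ 0     1    -1  0  0 ]
  [ 0     0     0  1  0 ]
  [ 0     0     0  0  1 ]
R1 := R1 − 13/9·R2
  [ 1  0   1  0  0 ]
  [ 0  1  -1  0  0 ]
  [ 0  0   0  1  0 ]
  [ 0  0   0  0  1 ]

[[1, 0, 1, 0, 0], [0, 1, -1, 0, 0], [0, 0, 0, 1, 0], [0, 0, 0, 0, 1]]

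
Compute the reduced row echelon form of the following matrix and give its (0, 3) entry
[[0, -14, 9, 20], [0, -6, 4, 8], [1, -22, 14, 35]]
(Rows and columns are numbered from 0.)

3

R1 <=> R3
R2 → -1/6·R2
R3 → R3 + 14·R2
R3 → -3·R3
R2 → R2 + 2/3·R3
R1 → R1 − 14·R3
R1 → R1 + 22·R2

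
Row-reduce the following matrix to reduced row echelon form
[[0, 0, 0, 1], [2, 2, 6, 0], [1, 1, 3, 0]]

Swap r1 and r2.
Multiply r1 by 1/2.
Subtract r1 from r3.

[[1, 1, 3, 0], [0, 0, 0, 1], [0, 0, 0, 0]]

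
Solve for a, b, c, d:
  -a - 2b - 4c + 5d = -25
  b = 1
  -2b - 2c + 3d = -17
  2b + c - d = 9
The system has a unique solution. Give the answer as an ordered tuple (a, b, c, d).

Form the augmented matrix and row-reduce:
  [ -1  -2  -4   5  |  -25 ]
  [  0   1   0   0  |    1 ]
  [  0  -2  -2   3  |  -17 ]
  [  0   2   1  -1  |    9 ]
ρ1 → -1·ρ1
  [ 1   2   4  -5  |   25 ]
  [ 0   1   0   0  |    1 ]
  [ 0  -2  -2   3  |  -17 ]
  [ 0   2   1  -1  |    9 ]
ρ3 → ρ3 + 2·ρ2
  [ 1  2   4  -5  |   25 ]
  [ 0  1   0   0  |    1 ]
  [ 0  0  -2   3  |  -15 ]
  [ 0  2   1  -1  |    9 ]
ρ4 → ρ4 − 2·ρ2
  [ 1  2   4  -5  |   25 ]
  [ 0  1   0   0  |    1 ]
  [ 0  0  -2   3  |  -15 ]
  [ 0  0   1  -1  |    7 ]
ρ3 → -1/2·ρ3
  [ 1  2  4    -5  |    25 ]
  [ 0  1  0     0  |     1 ]
  [ 0  0  1  -3/2  |  15/2 ]
  [ 0  0  1    -1  |     7 ]
ρ4 → ρ4 − ρ3
  [ 1  2  4    -5  |    25 ]
  [ 0  1  0     0  |     1 ]
  [ 0  0  1  -3/2  |  15/2 ]
  [ 0  0  0   1/2  |  -1/2 ]
ρ4 → 2·ρ4
  [ 1  2  4    -5  |    25 ]
  [ 0  1  0     0  |     1 ]
  [ 0  0  1  -3/2  |  15/2 ]
  [ 0  0  0     1  |    -1 ]
ρ3 → ρ3 + 3/2·ρ4
  [ 1  2  4  -5  |  25 ]
  [ 0  1  0   0  |   1 ]
  [ 0  0  1   0  |   6 ]
  [ 0  0  0   1  |  -1 ]
ρ1 → ρ1 + 5·ρ4
  [ 1  2  4  0  |  20 ]
  [ 0  1  0  0  |   1 ]
  [ 0  0  1  0  |   6 ]
  [ 0  0  0  1  |  -1 ]
ρ1 → ρ1 − 4·ρ3
  [ 1  2  0  0  |  -4 ]
  [ 0  1  0  0  |   1 ]
  [ 0  0  1  0  |   6 ]
  [ 0  0  0  1  |  -1 ]
ρ1 → ρ1 − 2·ρ2
  [ 1  0  0  0  |  -6 ]
  [ 0  1  0  0  |   1 ]
  [ 0  0  1  0  |   6 ]
  [ 0  0  0  1  |  -1 ]
Reading off the last column: a = -6, b = 1, c = 6, d = -1.

(-6, 1, 6, -1)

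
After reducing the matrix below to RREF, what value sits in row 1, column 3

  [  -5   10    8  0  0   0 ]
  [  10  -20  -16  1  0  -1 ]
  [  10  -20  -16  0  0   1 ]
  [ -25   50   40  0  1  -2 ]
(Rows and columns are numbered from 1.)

-8/5

ρ1 ← -1/5·ρ1
ρ2 ← ρ2 − 10·ρ1
ρ3 ← ρ3 − 10·ρ1
ρ4 ← ρ4 + 25·ρ1
ρ3 <-> ρ4
ρ3 ← ρ3 + 2·ρ4
ρ2 ← ρ2 + ρ4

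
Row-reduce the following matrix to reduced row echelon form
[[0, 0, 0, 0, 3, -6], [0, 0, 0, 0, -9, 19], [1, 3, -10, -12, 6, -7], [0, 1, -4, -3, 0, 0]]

[[1, 0, 2, -3, 0, 0], [0, 1, -4, -3, 0, 0], [0, 0, 0, 0, 1, 0], [0, 0, 0, 0, 0, 1]]

R1 <-> R3
  [ 1  3  -10  -12   6  -7 ]
  [ 0  0    0    0  -9  19 ]
  [ 0  0    0    0   3  -6 ]
  [ 0  1   -4   -3   0   0 ]
R2 <-> R4
  [ 1  3  -10  -12   6  -7 ]
  [ 0  1   -4   -3   0   0 ]
  [ 0  0    0    0   3  -6 ]
  [ 0  0    0    0  -9  19 ]
R3 ← 1/3·R3
  [ 1  3  -10  -12   6  -7 ]
  [ 0  1   -4   -3   0   0 ]
  [ 0  0    0    0   1  -2 ]
  [ 0  0    0    0  -9  19 ]
R4 ← R4 + 9·R3
  [ 1  3  -10  -12  6  -7 ]
  [ 0  1   -4   -3  0   0 ]
  [ 0  0    0    0  1  -2 ]
  [ 0  0    0    0  0   1 ]
R3 ← R3 + 2·R4
  [ 1  3  -10  -12  6  -7 ]
  [ 0  1   -4   -3  0   0 ]
  [ 0  0    0    0  1   0 ]
  [ 0  0    0    0  0   1 ]
R1 ← R1 + 7·R4
  [ 1  3  -10  -12  6  0 ]
  [ 0  1   -4   -3  0  0 ]
  [ 0  0    0    0  1  0 ]
  [ 0  0    0    0  0  1 ]
R1 ← R1 − 6·R3
  [ 1  3  -10  -12  0  0 ]
  [ 0  1   -4   -3  0  0 ]
  [ 0  0    0    0  1  0 ]
  [ 0  0    0    0  0  1 ]
R1 ← R1 − 3·R2
  [ 1  0   2  -3  0  0 ]
  [ 0  1  -4  -3  0  0 ]
  [ 0  0   0   0  1  0 ]
  [ 0  0   0   0  0  1 ]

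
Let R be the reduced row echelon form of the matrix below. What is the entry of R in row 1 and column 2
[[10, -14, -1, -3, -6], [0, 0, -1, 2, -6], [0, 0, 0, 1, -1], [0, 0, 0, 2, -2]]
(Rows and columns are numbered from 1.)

-7/5

R1 -> 1/10·R1
  [ 1  -7/5  -1/10  -3/10  -3/5 ]
  [ 0     0     -1      2    -6 ]
  [ 0     0      0      1    -1 ]
  [ 0     0      0      2    -2 ]
R2 -> -1·R2
  [ 1  -7/5  -1/10  -3/10  -3/5 ]
  [ 0     0      1     -2     6 ]
  [ 0     0      0      1    -1 ]
  [ 0     0      0      2    -2 ]
R4 -> R4 − 2·R3
  [ 1  -7/5  -1/10  -3/10  -3/5 ]
  [ 0     0      1     -2     6 ]
  [ 0     0      0      1    -1 ]
  [ 0     0      0      0     0 ]
R2 -> R2 + 2·R3
  [ 1  -7/5  -1/10  -3/10  -3/5 ]
  [ 0     0      1      0     4 ]
  [ 0     0      0      1    -1 ]
  [ 0     0      0      0     0 ]
R1 -> R1 + 3/10·R3
  [ 1  -7/5  -1/10  0  -9/10 ]
  [ 0     0      1  0      4 ]
  [ 0     0      0  1     -1 ]
  [ 0     0      0  0      0 ]
R1 -> R1 + 1/10·R2
  [ 1  -7/5  0  0  -1/2 ]
  [ 0     0  1  0     4 ]
  [ 0     0  0  1    -1 ]
  [ 0     0  0  0     0 ]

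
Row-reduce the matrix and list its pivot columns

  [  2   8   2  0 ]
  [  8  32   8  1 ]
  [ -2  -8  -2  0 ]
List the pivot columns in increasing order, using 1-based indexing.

1, 4

R1 -> 1/2·R1
  [  1   4   1  0 ]
  [  8  32   8  1 ]
  [ -2  -8  -2  0 ]
R2 -> R2 − 8·R1
  [  1   4   1  0 ]
  [  0   0   0  1 ]
  [ -2  -8  -2  0 ]
R3 -> R3 + 2·R1
  [ 1  4  1  0 ]
  [ 0  0  0  1 ]
  [ 0  0  0  0 ]
Pivot columns are the columns containing a leading 1.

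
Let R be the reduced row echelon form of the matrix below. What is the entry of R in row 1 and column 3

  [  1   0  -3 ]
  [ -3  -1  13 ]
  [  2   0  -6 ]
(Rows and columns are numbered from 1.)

R2 := R2 + 3·R1
  [ 1   0  -3 ]
  [ 0  -1   4 ]
  [ 2   0  -6 ]
R3 := R3 − 2·R1
  [ 1   0  -3 ]
  [ 0  -1   4 ]
  [ 0   0   0 ]
R2 := -1·R2
  [ 1  0  -3 ]
  [ 0  1  -4 ]
  [ 0  0   0 ]

-3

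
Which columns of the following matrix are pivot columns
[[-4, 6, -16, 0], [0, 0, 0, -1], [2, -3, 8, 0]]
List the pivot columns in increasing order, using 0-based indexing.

R1 → -1/4·R1
R3 → R3 − 2·R1
R2 → -1·R2
Pivot columns are the columns containing a leading 1.

0, 3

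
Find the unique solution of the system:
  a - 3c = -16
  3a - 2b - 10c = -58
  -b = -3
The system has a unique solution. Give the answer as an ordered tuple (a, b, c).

(-4, 3, 4)

Form the augmented matrix and row-reduce:
  [ 1   0   -3  |  -16 ]
  [ 3  -2  -10  |  -58 ]
  [ 0  -1    0  |   -3 ]
Subtract 3 times R1 from R2.
  [ 1   0  -3  |  -16 ]
  [ 0  -2  -1  |  -10 ]
  [ 0  -1   0  |   -3 ]
Multiply R2 by -1/2.
  [ 1   0   -3  |  -16 ]
  [ 0   1  1/2  |    5 ]
  [ 0  -1    0  |   -3 ]
Add R2 to R3.
  [ 1  0   -3  |  -16 ]
  [ 0  1  1/2  |    5 ]
  [ 0  0  1/2  |    2 ]
Multiply R3 by 2.
  [ 1  0   -3  |  -16 ]
  [ 0  1  1/2  |    5 ]
  [ 0  0    1  |    4 ]
Subtract 1/2 times R3 from R2.
  [ 1  0  -3  |  -16 ]
  [ 0  1   0  |    3 ]
  [ 0  0   1  |    4 ]
Add 3 times R3 to R1.
  [ 1  0  0  |  -4 ]
  [ 0  1  0  |   3 ]
  [ 0  0  1  |   4 ]
Reading off the last column: a = -4, b = 3, c = 4.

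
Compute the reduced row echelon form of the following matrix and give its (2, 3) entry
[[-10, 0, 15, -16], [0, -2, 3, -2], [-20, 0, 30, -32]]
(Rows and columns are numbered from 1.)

-3/2

ρ1 := -1/10·ρ1
  [   1   0  -3/2  8/5 ]
  [   0  -2     3   -2 ]
  [ -20   0    30  -32 ]
ρ3 := ρ3 + 20·ρ1
  [ 1   0  -3/2  8/5 ]
  [ 0  -2     3   -2 ]
  [ 0   0     0    0 ]
ρ2 := -1/2·ρ2
  [ 1  0  -3/2  8/5 ]
  [ 0  1  -3/2    1 ]
  [ 0  0     0    0 ]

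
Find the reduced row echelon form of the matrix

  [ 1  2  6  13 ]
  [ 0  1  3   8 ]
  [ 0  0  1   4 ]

Subtract 3 times r3 from r2.
  [ 1  2  6  13 ]
  [ 0  1  0  -4 ]
  [ 0  0  1   4 ]
Subtract 6 times r3 from r1.
  [ 1  2  0  -11 ]
  [ 0  1  0   -4 ]
  [ 0  0  1    4 ]
Subtract 2 times r2 from r1.
  [ 1  0  0  -3 ]
  [ 0  1  0  -4 ]
  [ 0  0  1   4 ]

[[1, 0, 0, -3], [0, 1, 0, -4], [0, 0, 1, 4]]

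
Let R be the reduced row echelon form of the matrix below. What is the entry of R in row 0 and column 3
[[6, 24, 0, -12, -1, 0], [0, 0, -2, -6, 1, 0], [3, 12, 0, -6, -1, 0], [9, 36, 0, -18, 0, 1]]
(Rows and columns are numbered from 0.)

r1 := 1/6·r1
r3 := r3 − 3·r1
r4 := r4 − 9·r1
r2 := -1/2·r2
r3 := -2·r3
r4 := r4 − 3/2·r3
r2 := r2 + 1/2·r3
r1 := r1 + 1/6·r3

-2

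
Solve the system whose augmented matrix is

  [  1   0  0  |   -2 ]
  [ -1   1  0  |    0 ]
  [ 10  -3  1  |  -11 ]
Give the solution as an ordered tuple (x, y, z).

(-2, -2, 3)

R2 -> R2 + R1
R3 -> R3 − 10·R1
R3 -> R3 + 3·R2
Reading off the last column: x = -2, y = -2, z = 3.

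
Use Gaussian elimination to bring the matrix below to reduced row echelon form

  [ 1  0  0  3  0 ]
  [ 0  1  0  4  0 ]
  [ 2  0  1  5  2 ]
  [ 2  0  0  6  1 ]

[[1, 0, 0, 3, 0], [0, 1, 0, 4, 0], [0, 0, 1, -1, 0], [0, 0, 0, 0, 1]]

R3 := R3 − 2·R1
  [ 1  0  0   3  0 ]
  [ 0  1  0   4  0 ]
  [ 0  0  1  -1  2 ]
  [ 2  0  0   6  1 ]
R4 := R4 − 2·R1
  [ 1  0  0   3  0 ]
  [ 0  1  0   4  0 ]
  [ 0  0  1  -1  2 ]
  [ 0  0  0   0  1 ]
R3 := R3 − 2·R4
  [ 1  0  0   3  0 ]
  [ 0  1  0   4  0 ]
  [ 0  0  1  -1  0 ]
  [ 0  0  0   0  1 ]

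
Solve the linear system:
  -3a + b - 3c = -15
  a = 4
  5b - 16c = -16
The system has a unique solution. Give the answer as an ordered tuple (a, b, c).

Form the augmented matrix and row-reduce:
  [ -3  1   -3  |  -15 ]
  [  1  0    0  |    4 ]
  [  0  5  -16  |  -16 ]
ρ1 -> -1/3·ρ1
  [ 1  -1/3    1  |    5 ]
  [ 1     0    0  |    4 ]
  [ 0     5  -16  |  -16 ]
ρ2 -> ρ2 − ρ1
  [ 1  -1/3    1  |    5 ]
  [ 0   1/3   -1  |   -1 ]
  [ 0     5  -16  |  -16 ]
ρ2 -> 3·ρ2
  [ 1  -1/3    1  |    5 ]
  [ 0     1   -3  |   -3 ]
  [ 0     5  -16  |  -16 ]
ρ3 -> ρ3 − 5·ρ2
  [ 1  -1/3   1  |   5 ]
  [ 0     1  -3  |  -3 ]
  [ 0     0  -1  |  -1 ]
ρ3 -> -1·ρ3
  [ 1  -1/3   1  |   5 ]
  [ 0     1  -3  |  -3 ]
  [ 0     0   1  |   1 ]
ρ2 -> ρ2 + 3·ρ3
  [ 1  -1/3  1  |  5 ]
  [ 0     1  0  |  0 ]
  [ 0     0  1  |  1 ]
ρ1 -> ρ1 − ρ3
  [ 1  -1/3  0  |  4 ]
  [ 0     1  0  |  0 ]
  [ 0     0  1  |  1 ]
ρ1 -> ρ1 + 1/3·ρ2
  [ 1  0  0  |  4 ]
  [ 0  1  0  |  0 ]
  [ 0  0  1  |  1 ]
Reading off the last column: a = 4, b = 0, c = 1.

(4, 0, 1)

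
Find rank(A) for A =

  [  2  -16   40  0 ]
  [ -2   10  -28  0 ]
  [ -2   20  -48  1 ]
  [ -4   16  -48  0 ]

rank = 3

ρ1 := 1/2·ρ1
ρ2 := ρ2 + 2·ρ1
ρ3 := ρ3 + 2·ρ1
ρ4 := ρ4 + 4·ρ1
ρ2 := -1/6·ρ2
ρ3 := ρ3 − 4·ρ2
ρ4 := ρ4 + 16·ρ2
ρ1 := ρ1 + 8·ρ2
The reduced form has 3 nonzero rows.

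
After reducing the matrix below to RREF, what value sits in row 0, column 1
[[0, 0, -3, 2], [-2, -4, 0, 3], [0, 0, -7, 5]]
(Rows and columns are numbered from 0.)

R1 <=> R2
R1 -> -1/2·R1
R2 -> -1/3·R2
R3 -> R3 + 7·R2
R3 -> 3·R3
R2 -> R2 + 2/3·R3
R1 -> R1 + 3/2·R3

2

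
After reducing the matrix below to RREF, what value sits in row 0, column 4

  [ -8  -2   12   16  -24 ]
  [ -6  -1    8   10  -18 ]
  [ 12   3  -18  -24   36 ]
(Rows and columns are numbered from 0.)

3

ρ1 → -1/8·ρ1
  [  1  1/4  -3/2   -2    3 ]
  [ -6   -1     8   10  -18 ]
  [ 12    3   -18  -24   36 ]
ρ2 → ρ2 + 6·ρ1
  [  1  1/4  -3/2   -2   3 ]
  [  0  1/2    -1   -2   0 ]
  [ 12    3   -18  -24  36 ]
ρ3 → ρ3 − 12·ρ1
  [ 1  1/4  -3/2  -2  3 ]
  [ 0  1/2    -1  -2  0 ]
  [ 0    0     0   0  0 ]
ρ2 → 2·ρ2
  [ 1  1/4  -3/2  -2  3 ]
  [ 0    1    -2  -4  0 ]
  [ 0    0     0   0  0 ]
ρ1 → ρ1 − 1/4·ρ2
  [ 1  0  -1  -1  3 ]
  [ 0  1  -2  -4  0 ]
  [ 0  0   0   0  0 ]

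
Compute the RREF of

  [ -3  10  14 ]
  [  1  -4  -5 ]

[[1, 0, -3], [0, 1, 1/2]]

ρ1 -> -1/3·ρ1
  [ 1  -10/3  -14/3 ]
  [ 1     -4     -5 ]
ρ2 -> ρ2 − ρ1
  [ 1  -10/3  -14/3 ]
  [ 0   -2/3   -1/3 ]
ρ2 -> -3/2·ρ2
  [ 1  -10/3  -14/3 ]
  [ 0      1    1/2 ]
ρ1 -> ρ1 + 10/3·ρ2
  [ 1  0   -3 ]
  [ 0  1  1/2 ]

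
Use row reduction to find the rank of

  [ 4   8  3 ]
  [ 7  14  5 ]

rank = 2

R1 → 1/4·R1
  [ 1   2  3/4 ]
  [ 7  14    5 ]
R2 → R2 − 7·R1
  [ 1  2   3/4 ]
  [ 0  0  -1/4 ]
R2 → -4·R2
  [ 1  2  3/4 ]
  [ 0  0    1 ]
R1 → R1 − 3/4·R2
  [ 1  2  0 ]
  [ 0  0  1 ]
The reduced form has 2 nonzero rows.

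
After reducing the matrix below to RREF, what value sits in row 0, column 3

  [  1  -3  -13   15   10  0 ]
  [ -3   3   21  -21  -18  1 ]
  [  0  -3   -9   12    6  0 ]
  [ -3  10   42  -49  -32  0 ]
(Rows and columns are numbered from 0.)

R2 → R2 + 3·R1
  [  1  -3  -13   15   10  0 ]
  [  0  -6  -18   24   12  1 ]
  [  0  -3   -9   12    6  0 ]
  [ -3  10   42  -49  -32  0 ]
R4 → R4 + 3·R1
  [ 1  -3  -13  15  10  0 ]
  [ 0  -6  -18  24  12  1 ]
  [ 0  -3   -9  12   6  0 ]
  [ 0   1    3  -4  -2  0 ]
R2 → -1/6·R2
  [ 1  -3  -13  15  10     0 ]
  [ 0   1    3  -4  -2  -1/6 ]
  [ 0  -3   -9  12   6     0 ]
  [ 0   1    3  -4  -2     0 ]
R3 → R3 + 3·R2
  [ 1  -3  -13  15  10     0 ]
  [ 0   1    3  -4  -2  -1/6 ]
  [ 0   0    0   0   0  -1/2 ]
  [ 0   1    3  -4  -2     0 ]
R4 → R4 − R2
  [ 1  -3  -13  15  10     0 ]
  [ 0   1    3  -4  -2  -1/6 ]
  [ 0   0    0   0   0  -1/2 ]
  [ 0   0    0   0   0   1/6 ]
R3 → -2·R3
  [ 1  -3  -13  15  10     0 ]
  [ 0   1    3  -4  -2  -1/6 ]
  [ 0   0    0   0   0     1 ]
  [ 0   0    0   0   0   1/6 ]
R4 → R4 − 1/6·R3
  [ 1  -3  -13  15  10     0 ]
  [ 0   1    3  -4  -2  -1/6 ]
  [ 0   0    0   0   0     1 ]
  [ 0   0    0   0   0     0 ]
R2 → R2 + 1/6·R3
  [ 1  -3  -13  15  10  0 ]
  [ 0   1    3  -4  -2  0 ]
  [ 0   0    0   0   0  1 ]
  [ 0   0    0   0   0  0 ]
R1 → R1 + 3·R2
  [ 1  0  -4   3   4  0 ]
  [ 0  1   3  -4  -2  0 ]
  [ 0  0   0   0   0  1 ]
  [ 0  0   0   0   0  0 ]

3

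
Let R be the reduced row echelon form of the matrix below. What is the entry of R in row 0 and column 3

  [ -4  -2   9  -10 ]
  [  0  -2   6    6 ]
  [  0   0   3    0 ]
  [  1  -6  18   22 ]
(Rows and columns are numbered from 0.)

R1 ← -1/4·R1
R4 ← R4 − R1
R2 ← -1/2·R2
R4 ← R4 + 13/2·R2
R3 ← 1/3·R3
R4 ← R4 − 3/4·R3
R2 ← R2 + 3·R3
R1 ← R1 + 9/4·R3
R1 ← R1 − 1/2·R2

4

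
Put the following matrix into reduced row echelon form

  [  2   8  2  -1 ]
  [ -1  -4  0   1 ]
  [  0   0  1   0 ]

r1 -> 1/2·r1
  [  1   4  1  -1/2 ]
  [ -1  -4  0     1 ]
  [  0   0  1     0 ]
r2 -> r2 + r1
  [ 1  4  1  -1/2 ]
  [ 0  0  1   1/2 ]
  [ 0  0  1     0 ]
r3 -> r3 − r2
  [ 1  4  1  -1/2 ]
  [ 0  0  1   1/2 ]
  [ 0  0  0  -1/2 ]
r3 -> -2·r3
  [ 1  4  1  -1/2 ]
  [ 0  0  1   1/2 ]
  [ 0  0  0     1 ]
r2 -> r2 − 1/2·r3
  [ 1  4  1  -1/2 ]
  [ 0  0  1     0 ]
  [ 0  0  0     1 ]
r1 -> r1 + 1/2·r3
  [ 1  4  1  0 ]
  [ 0  0  1  0 ]
  [ 0  0  0  1 ]
r1 -> r1 − r2
  [ 1  4  0  0 ]
  [ 0  0  1  0 ]
  [ 0  0  0  1 ]

[[1, 4, 0, 0], [0, 0, 1, 0], [0, 0, 0, 1]]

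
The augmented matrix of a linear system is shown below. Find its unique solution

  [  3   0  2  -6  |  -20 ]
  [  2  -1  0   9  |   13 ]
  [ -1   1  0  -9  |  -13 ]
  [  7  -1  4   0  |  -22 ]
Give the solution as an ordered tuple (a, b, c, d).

(0, 2, -5, 5/3)

Multiply R1 by 1/3.
  [  1   0  2/3  -2  |  -20/3 ]
  [  2  -1    0   9  |     13 ]
  [ -1   1    0  -9  |    -13 ]
  [  7  -1    4   0  |    -22 ]
Subtract 2 times R1 from R2.
  [  1   0   2/3  -2  |  -20/3 ]
  [  0  -1  -4/3  13  |   79/3 ]
  [ -1   1     0  -9  |    -13 ]
  [  7  -1     4   0  |    -22 ]
Add R1 to R3.
  [ 1   0   2/3   -2  |  -20/3 ]
  [ 0  -1  -4/3   13  |   79/3 ]
  [ 0   1   2/3  -11  |  -59/3 ]
  [ 7  -1     4    0  |    -22 ]
Subtract 7 times R1 from R4.
  [ 1   0   2/3   -2  |  -20/3 ]
  [ 0  -1  -4/3   13  |   79/3 ]
  [ 0   1   2/3  -11  |  -59/3 ]
  [ 0  -1  -2/3   14  |   74/3 ]
Multiply R2 by -1.
  [ 1   0   2/3   -2  |  -20/3 ]
  [ 0   1   4/3  -13  |  -79/3 ]
  [ 0   1   2/3  -11  |  -59/3 ]
  [ 0  -1  -2/3   14  |   74/3 ]
Subtract R2 from R3.
  [ 1   0   2/3   -2  |  -20/3 ]
  [ 0   1   4/3  -13  |  -79/3 ]
  [ 0   0  -2/3    2  |   20/3 ]
  [ 0  -1  -2/3   14  |   74/3 ]
Add R2 to R4.
  [ 1  0   2/3   -2  |  -20/3 ]
  [ 0  1   4/3  -13  |  -79/3 ]
  [ 0  0  -2/3    2  |   20/3 ]
  [ 0  0   2/3    1  |   -5/3 ]
Multiply R3 by -3/2.
  [ 1  0  2/3   -2  |  -20/3 ]
  [ 0  1  4/3  -13  |  -79/3 ]
  [ 0  0    1   -3  |    -10 ]
  [ 0  0  2/3    1  |   -5/3 ]
Subtract 2/3 times R3 from R4.
  [ 1  0  2/3   -2  |  -20/3 ]
  [ 0  1  4/3  -13  |  -79/3 ]
  [ 0  0    1   -3  |    -10 ]
  [ 0  0    0    3  |      5 ]
Multiply R4 by 1/3.
  [ 1  0  2/3   -2  |  -20/3 ]
  [ 0  1  4/3  -13  |  -79/3 ]
  [ 0  0    1   -3  |    -10 ]
  [ 0  0    0    1  |    5/3 ]
Add 3 times R4 to R3.
  [ 1  0  2/3   -2  |  -20/3 ]
  [ 0  1  4/3  -13  |  -79/3 ]
  [ 0  0    1    0  |     -5 ]
  [ 0  0    0    1  |    5/3 ]
Add 13 times R4 to R2.
  [ 1  0  2/3  -2  |  -20/3 ]
  [ 0  1  4/3   0  |  -14/3 ]
  [ 0  0    1   0  |     -5 ]
  [ 0  0    0   1  |    5/3 ]
Add 2 times R4 to R1.
  [ 1  0  2/3  0  |  -10/3 ]
  [ 0  1  4/3  0  |  -14/3 ]
  [ 0  0    1  0  |     -5 ]
  [ 0  0    0  1  |    5/3 ]
Subtract 4/3 times R3 from R2.
  [ 1  0  2/3  0  |  -10/3 ]
  [ 0  1    0  0  |      2 ]
  [ 0  0    1  0  |     -5 ]
  [ 0  0    0  1  |    5/3 ]
Subtract 2/3 times R3 from R1.
  [ 1  0  0  0  |    0 ]
  [ 0  1  0  0  |    2 ]
  [ 0  0  1  0  |   -5 ]
  [ 0  0  0  1  |  5/3 ]
Reading off the last column: a = 0, b = 2, c = -5, d = 5/3.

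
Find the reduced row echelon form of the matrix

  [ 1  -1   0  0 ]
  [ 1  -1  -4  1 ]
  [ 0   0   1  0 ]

R2 -> R2 − R1
  [ 1  -1   0  0 ]
  [ 0   0  -4  1 ]
  [ 0   0   1  0 ]
R2 -> -1/4·R2
  [ 1  -1  0     0 ]
  [ 0   0  1  -1/4 ]
  [ 0   0  1     0 ]
R3 -> R3 − R2
  [ 1  -1  0     0 ]
  [ 0   0  1  -1/4 ]
  [ 0   0  0   1/4 ]
R3 -> 4·R3
  [ 1  -1  0     0 ]
  [ 0   0  1  -1/4 ]
  [ 0   0  0     1 ]
R2 -> R2 + 1/4·R3
  [ 1  -1  0  0 ]
  [ 0   0  1  0 ]
  [ 0   0  0  1 ]

[[1, -1, 0, 0], [0, 0, 1, 0], [0, 0, 0, 1]]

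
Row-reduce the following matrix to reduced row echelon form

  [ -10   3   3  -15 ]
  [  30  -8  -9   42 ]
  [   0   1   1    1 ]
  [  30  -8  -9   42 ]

r1 := -1/10·r1
  [  1  -3/10  -3/10  3/2 ]
  [ 30     -8     -9   42 ]
  [  0      1      1    1 ]
  [ 30     -8     -9   42 ]
r2 := r2 − 30·r1
  [  1  -3/10  -3/10  3/2 ]
  [  0      1      0   -3 ]
  [  0      1      1    1 ]
  [ 30     -8     -9   42 ]
r4 := r4 − 30·r1
  [ 1  -3/10  -3/10  3/2 ]
  [ 0      1      0   -3 ]
  [ 0      1      1    1 ]
  [ 0      1      0   -3 ]
r3 := r3 − r2
  [ 1  -3/10  -3/10  3/2 ]
  [ 0      1      0   -3 ]
  [ 0      0      1    4 ]
  [ 0      1      0   -3 ]
r4 := r4 − r2
  [ 1  -3/10  -3/10  3/2 ]
  [ 0      1      0   -3 ]
  [ 0      0      1    4 ]
  [ 0      0      0    0 ]
r1 := r1 + 3/10·r3
  [ 1  -3/10  0  27/10 ]
  [ 0      1  0     -3 ]
  [ 0      0  1      4 ]
  [ 0      0  0      0 ]
r1 := r1 + 3/10·r2
  [ 1  0  0  9/5 ]
  [ 0  1  0   -3 ]
  [ 0  0  1    4 ]
  [ 0  0  0    0 ]

[[1, 0, 0, 9/5], [0, 1, 0, -3], [0, 0, 1, 4], [0, 0, 0, 0]]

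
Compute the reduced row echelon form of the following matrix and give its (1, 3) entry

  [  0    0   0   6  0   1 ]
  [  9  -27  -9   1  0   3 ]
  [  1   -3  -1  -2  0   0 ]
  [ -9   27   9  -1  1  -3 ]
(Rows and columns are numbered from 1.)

-1

Swap ρ1 and ρ2.
  [  9  -27  -9   1  0   3 ]
  [  0    0   0   6  0   1 ]
  [  1   -3  -1  -2  0   0 ]
  [ -9   27   9  -1  1  -3 ]
Multiply ρ1 by 1/9.
  [  1  -3  -1  1/9  0  1/3 ]
  [  0   0   0    6  0    1 ]
  [  1  -3  -1   -2  0    0 ]
  [ -9  27   9   -1  1   -3 ]
Subtract ρ1 from ρ3.
  [  1  -3  -1    1/9  0   1/3 ]
  [  0   0   0      6  0     1 ]
  [  0   0   0  -19/9  0  -1/3 ]
  [ -9  27   9     -1  1    -3 ]
Add 9 times ρ1 to ρ4.
  [ 1  -3  -1    1/9  0   1/3 ]
  [ 0   0   0      6  0     1 ]
  [ 0   0   0  -19/9  0  -1/3 ]
  [ 0   0   0      0  1     0 ]
Multiply ρ2 by 1/6.
  [ 1  -3  -1    1/9  0   1/3 ]
  [ 0   0   0      1  0   1/6 ]
  [ 0   0   0  -19/9  0  -1/3 ]
  [ 0   0   0      0  1     0 ]
Add 19/9 times ρ2 to ρ3.
  [ 1  -3  -1  1/9  0   1/3 ]
  [ 0   0   0    1  0   1/6 ]
  [ 0   0   0    0  0  1/54 ]
  [ 0   0   0    0  1     0 ]
Swap ρ3 and ρ4.
  [ 1  -3  -1  1/9  0   1/3 ]
  [ 0   0   0    1  0   1/6 ]
  [ 0   0   0    0  1     0 ]
  [ 0   0   0    0  0  1/54 ]
Multiply ρ4 by 54.
  [ 1  -3  -1  1/9  0  1/3 ]
  [ 0   0   0    1  0  1/6 ]
  [ 0   0   0    0  1    0 ]
  [ 0   0   0    0  0    1 ]
Subtract 1/6 times ρ4 from ρ2.
  [ 1  -3  -1  1/9  0  1/3 ]
  [ 0   0   0    1  0    0 ]
  [ 0   0   0    0  1    0 ]
  [ 0   0   0    0  0    1 ]
Subtract 1/3 times ρ4 from ρ1.
  [ 1  -3  -1  1/9  0  0 ]
  [ 0   0   0    1  0  0 ]
  [ 0   0   0    0  1  0 ]
  [ 0   0   0    0  0  1 ]
Subtract 1/9 times ρ2 from ρ1.
  [ 1  -3  -1  0  0  0 ]
  [ 0   0   0  1  0  0 ]
  [ 0   0   0  0  1  0 ]
  [ 0   0   0  0  0  1 ]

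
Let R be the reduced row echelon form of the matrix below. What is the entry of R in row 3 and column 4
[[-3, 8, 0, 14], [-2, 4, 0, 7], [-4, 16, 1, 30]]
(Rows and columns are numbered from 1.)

R1 := -1/3·R1
R2 := R2 + 2·R1
R3 := R3 + 4·R1
R2 := -3/4·R2
R3 := R3 − 16/3·R2
R1 := R1 + 8/3·R2

2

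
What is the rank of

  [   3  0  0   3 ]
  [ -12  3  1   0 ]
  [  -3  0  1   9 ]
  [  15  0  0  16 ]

Multiply R1 by 1/3.
  [   1  0  0   1 ]
  [ -12  3  1   0 ]
  [  -3  0  1   9 ]
  [  15  0  0  16 ]
Add 12 times R1 to R2.
  [  1  0  0   1 ]
  [  0  3  1  12 ]
  [ -3  0  1   9 ]
  [ 15  0  0  16 ]
Add 3 times R1 to R3.
  [  1  0  0   1 ]
  [  0  3  1  12 ]
  [  0  0  1  12 ]
  [ 15  0  0  16 ]
Subtract 15 times R1 from R4.
  [ 1  0  0   1 ]
  [ 0  3  1  12 ]
  [ 0  0  1  12 ]
  [ 0  0  0   1 ]
Multiply R2 by 1/3.
  [ 1  0    0   1 ]
  [ 0  1  1/3   4 ]
  [ 0  0    1  12 ]
  [ 0  0    0   1 ]
Subtract 12 times R4 from R3.
  [ 1  0    0  1 ]
  [ 0  1  1/3  4 ]
  [ 0  0    1  0 ]
  [ 0  0    0  1 ]
Subtract 4 times R4 from R2.
  [ 1  0    0  1 ]
  [ 0  1  1/3  0 ]
  [ 0  0    1  0 ]
  [ 0  0    0  1 ]
Subtract R4 from R1.
  [ 1  0    0  0 ]
  [ 0  1  1/3  0 ]
  [ 0  0    1  0 ]
  [ 0  0    0  1 ]
Subtract 1/3 times R3 from R2.
  [ 1  0  0  0 ]
  [ 0  1  0  0 ]
  [ 0  0  1  0 ]
  [ 0  0  0  1 ]
The reduced form has 4 nonzero rows.

rank = 4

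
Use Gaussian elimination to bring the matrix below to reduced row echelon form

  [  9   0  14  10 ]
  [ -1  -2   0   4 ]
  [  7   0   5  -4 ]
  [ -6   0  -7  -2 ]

ρ1 := 1/9·ρ1
  [  1   0  14/9  10/9 ]
  [ -1  -2     0     4 ]
  [  7   0     5    -4 ]
  [ -6   0    -7    -2 ]
ρ2 := ρ2 + ρ1
  [  1   0  14/9  10/9 ]
  [  0  -2  14/9  46/9 ]
  [  7   0     5    -4 ]
  [ -6   0    -7    -2 ]
ρ3 := ρ3 − 7·ρ1
  [  1   0   14/9    10/9 ]
  [  0  -2   14/9    46/9 ]
  [  0   0  -53/9  -106/9 ]
  [ -6   0     -7      -2 ]
ρ4 := ρ4 + 6·ρ1
  [ 1   0   14/9    10/9 ]
  [ 0  -2   14/9    46/9 ]
  [ 0   0  -53/9  -106/9 ]
  [ 0   0    7/3    14/3 ]
ρ2 := -1/2·ρ2
  [ 1  0   14/9    10/9 ]
  [ 0  1   -7/9   -23/9 ]
  [ 0  0  -53/9  -106/9 ]
  [ 0  0    7/3    14/3 ]
ρ3 := -9/53·ρ3
  [ 1  0  14/9   10/9 ]
  [ 0  1  -7/9  -23/9 ]
  [ 0  0     1      2 ]
  [ 0  0   7/3   14/3 ]
ρ4 := ρ4 − 7/3·ρ3
  [ 1  0  14/9   10/9 ]
  [ 0  1  -7/9  -23/9 ]
  [ 0  0     1      2 ]
  [ 0  0     0      0 ]
ρ2 := ρ2 + 7/9·ρ3
  [ 1  0  14/9  10/9 ]
  [ 0  1     0    -1 ]
  [ 0  0     1     2 ]
  [ 0  0     0     0 ]
ρ1 := ρ1 − 14/9·ρ3
  [ 1  0  0  -2 ]
  [ 0  1  0  -1 ]
  [ 0  0  1   2 ]
  [ 0  0  0   0 ]

[[1, 0, 0, -2], [0, 1, 0, -1], [0, 0, 1, 2], [0, 0, 0, 0]]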